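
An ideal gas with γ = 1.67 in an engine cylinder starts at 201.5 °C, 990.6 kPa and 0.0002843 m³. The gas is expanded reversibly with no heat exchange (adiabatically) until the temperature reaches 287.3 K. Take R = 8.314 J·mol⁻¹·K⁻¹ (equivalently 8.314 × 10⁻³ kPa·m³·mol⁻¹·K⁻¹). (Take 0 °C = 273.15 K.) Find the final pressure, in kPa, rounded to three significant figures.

Convert: T₁ = 474.6 K.
Reversible adiabatic, γ = 1.67: P₂ = P₁·(T₂/T₁)^(γ/(γ−1)) = 283.4 kPa; V₂ = V₁·(T₁/T₂)^(1/(γ−1)) = 0.0006015 m³.

P₂ ≈ 283 kPa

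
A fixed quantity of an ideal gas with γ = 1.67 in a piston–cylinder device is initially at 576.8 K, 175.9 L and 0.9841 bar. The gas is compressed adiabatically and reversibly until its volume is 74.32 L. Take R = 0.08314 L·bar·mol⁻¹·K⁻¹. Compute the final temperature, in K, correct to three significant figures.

T₂ ≈ 1.03e+03 K

Reversible adiabatic, γ = 1.67: T₂ = T₁·(V₁/V₂)^(γ−1) = 1027 K; P₂ = P₁·(V₁/V₂)^γ = 4.148 bar.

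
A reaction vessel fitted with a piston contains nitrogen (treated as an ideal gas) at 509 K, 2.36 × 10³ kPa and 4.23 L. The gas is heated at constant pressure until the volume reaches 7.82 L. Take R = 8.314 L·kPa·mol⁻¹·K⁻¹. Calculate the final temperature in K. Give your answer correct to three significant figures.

P constant ⇒ V ∝ T: P₂ = P₁; T₂ = T₁·(V₂/V₁) = 941.0 K.

T₂ ≈ 941 K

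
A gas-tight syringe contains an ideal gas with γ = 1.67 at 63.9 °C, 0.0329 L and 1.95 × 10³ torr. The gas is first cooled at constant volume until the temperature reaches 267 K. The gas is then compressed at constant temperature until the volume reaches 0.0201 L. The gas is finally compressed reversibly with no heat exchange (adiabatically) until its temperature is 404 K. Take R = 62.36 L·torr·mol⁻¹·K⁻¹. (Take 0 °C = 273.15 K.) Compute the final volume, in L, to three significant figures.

Convert: T₁ = 337.0 K.
Isochoric, so P/T is constant: V₂ = V₁; P₂ = P₁·(T₂/T₁) = 1545 torr.
Isothermal, so P V is constant: T₃ = T₂; P₃ = P₂·(V₂/V₃) = 2528 torr.
Reversible adiabatic, γ = 1.67: P₄ = P₃·(T₄/T₃)^(γ/(γ−1)) = 7099 torr; V₄ = V₃·(T₃/T₄)^(1/(γ−1)) = 0.01083 L.

V₄ ≈ 0.0108 L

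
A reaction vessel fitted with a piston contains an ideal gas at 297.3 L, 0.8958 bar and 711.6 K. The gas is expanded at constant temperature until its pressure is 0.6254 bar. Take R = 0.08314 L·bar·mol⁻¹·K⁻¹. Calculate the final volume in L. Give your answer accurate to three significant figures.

V₂ ≈ 426 L

T constant ⇒ Boyle's law P V = const: T₂ = T₁; V₂ = V₁·(P₁/P₂) = 425.8 L.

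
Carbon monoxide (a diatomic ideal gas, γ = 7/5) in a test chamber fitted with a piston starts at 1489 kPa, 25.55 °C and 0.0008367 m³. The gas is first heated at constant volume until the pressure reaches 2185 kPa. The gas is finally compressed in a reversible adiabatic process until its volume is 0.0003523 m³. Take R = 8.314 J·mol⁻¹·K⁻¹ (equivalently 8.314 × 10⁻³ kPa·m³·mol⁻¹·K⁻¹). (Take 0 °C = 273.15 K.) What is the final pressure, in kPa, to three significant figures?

Convert: T₁ = 298.7 K.
V constant ⇒ P ∝ T: V₂ = V₁; T₂ = T₁·(P₂/P₁) = 438.3 K.
Reversible adiabatic, γ = 7/5: T₃ = T₂·(V₂/V₃)^(γ−1) = 619.5 K; P₃ = P₂·(V₂/V₃)^γ = 7335 kPa.

P₃ ≈ 7.33e+03 kPa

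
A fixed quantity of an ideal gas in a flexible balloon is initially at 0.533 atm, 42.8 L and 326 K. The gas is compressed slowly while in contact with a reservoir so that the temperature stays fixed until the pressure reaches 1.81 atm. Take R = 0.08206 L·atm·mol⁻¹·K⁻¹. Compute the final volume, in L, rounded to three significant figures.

Isothermal, so P V is constant: T₂ = T₁; V₂ = V₁·(P₁/P₂) = 12.60 L.

V₂ ≈ 12.6 L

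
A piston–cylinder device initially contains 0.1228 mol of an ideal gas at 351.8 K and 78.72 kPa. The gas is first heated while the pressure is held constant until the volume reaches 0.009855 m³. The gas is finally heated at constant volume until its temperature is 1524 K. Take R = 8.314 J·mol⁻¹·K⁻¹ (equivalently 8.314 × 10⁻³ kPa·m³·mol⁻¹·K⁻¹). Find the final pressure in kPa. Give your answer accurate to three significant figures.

P₃ ≈ 158 kPa

From PV = nRT: V₁ = nRT₁/P₁ = 0.004563 m³.
Isobaric, so V/T is constant: P₂ = P₁; T₂ = T₁·(V₂/V₁) = 759.9 K.
Isochoric, so P/T is constant: V₃ = V₂; P₃ = P₂·(T₃/T₂) = 157.9 kPa.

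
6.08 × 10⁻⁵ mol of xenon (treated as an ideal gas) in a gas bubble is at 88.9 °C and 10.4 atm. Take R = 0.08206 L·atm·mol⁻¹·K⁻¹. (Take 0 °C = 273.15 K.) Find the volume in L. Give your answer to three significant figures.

Convert: T = 362.05 K.
PV = nRT ⇒ V = nRT/P = (6.08e-05 × 0.08206 × 362.05) / 10.4

V ≈ 0.000174 L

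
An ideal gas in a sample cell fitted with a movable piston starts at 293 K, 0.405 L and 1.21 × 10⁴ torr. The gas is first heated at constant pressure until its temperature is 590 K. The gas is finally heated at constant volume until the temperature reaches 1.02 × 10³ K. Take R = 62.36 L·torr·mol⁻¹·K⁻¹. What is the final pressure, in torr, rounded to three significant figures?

Isobaric, so V/T is constant: P₂ = P₁; V₂ = V₁·(T₂/T₁) = 0.8155 L.
V constant ⇒ P ∝ T: V₃ = V₂; P₃ = P₂·(T₃/T₂) = 2.092e+04 torr.

P₃ ≈ 2.09e+04 torr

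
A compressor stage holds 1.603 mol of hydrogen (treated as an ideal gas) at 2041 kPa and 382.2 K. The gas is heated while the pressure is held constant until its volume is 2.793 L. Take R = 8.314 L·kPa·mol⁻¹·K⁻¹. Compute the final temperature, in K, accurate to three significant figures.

From PV = nRT: V₁ = nRT₁/P₁ = 2.496 L.
P constant ⇒ V ∝ T: P₂ = P₁; T₂ = T₁·(V₂/V₁) = 427.7 K.

T₂ ≈ 428 K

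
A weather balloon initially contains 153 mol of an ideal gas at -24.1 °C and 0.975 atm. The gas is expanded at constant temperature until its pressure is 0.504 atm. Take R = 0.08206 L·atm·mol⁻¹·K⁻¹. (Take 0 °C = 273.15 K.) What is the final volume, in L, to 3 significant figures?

V₂ ≈ 6.20e+03 L

Convert: T₁ = 249.0 K.
From PV = nRT: V₁ = nRT₁/P₁ = 3207 L.
Isothermal, so P V is constant: T₂ = T₁; V₂ = V₁·(P₁/P₂) = 6204 L.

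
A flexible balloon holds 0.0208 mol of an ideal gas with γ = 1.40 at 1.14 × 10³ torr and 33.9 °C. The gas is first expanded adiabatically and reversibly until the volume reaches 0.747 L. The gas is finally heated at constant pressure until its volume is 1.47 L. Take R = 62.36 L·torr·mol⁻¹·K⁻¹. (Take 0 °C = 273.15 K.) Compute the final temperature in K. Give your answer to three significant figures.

T₃ ≈ 446 K

Convert: T₁ = 307.0 K.
From PV = nRT: V₁ = nRT₁/P₁ = 0.3494 L.
Adiabatic (γ = 1.40), T V^(γ−1) and P V^γ constant: T₂ = T₁·(V₁/V₂)^(γ−1) = 226.6 K; P₂ = P₁·(V₁/V₂)^γ = 393.4 torr.
Isobaric, so V/T is constant: P₃ = P₂; T₃ = T₂·(V₃/V₂) = 445.8 K.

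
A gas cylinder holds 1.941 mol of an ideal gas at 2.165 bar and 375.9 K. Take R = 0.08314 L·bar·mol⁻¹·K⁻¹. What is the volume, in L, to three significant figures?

V ≈ 28.0 L

PV = nRT ⇒ V = nRT/P = (1.941 × 0.08314 × 375.9) / 2.165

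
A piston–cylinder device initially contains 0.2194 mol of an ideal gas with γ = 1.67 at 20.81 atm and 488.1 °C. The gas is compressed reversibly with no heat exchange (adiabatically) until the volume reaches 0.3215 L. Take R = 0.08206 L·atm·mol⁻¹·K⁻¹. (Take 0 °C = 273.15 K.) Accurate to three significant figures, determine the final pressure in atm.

Convert: T₁ = 761.2 K.
From PV = nRT: V₁ = nRT₁/P₁ = 0.6586 L.
Reversible adiabatic, γ = 1.67: T₂ = T₁·(V₁/V₂)^(γ−1) = 1231 K; P₂ = P₁·(V₁/V₂)^γ = 68.93 atm.

P₂ ≈ 68.9 atm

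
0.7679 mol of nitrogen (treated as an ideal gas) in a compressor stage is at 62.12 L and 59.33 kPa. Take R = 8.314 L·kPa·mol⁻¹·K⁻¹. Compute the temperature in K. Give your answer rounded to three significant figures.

T ≈ 577 K

PV = nRT ⇒ T = PV/(nR) = (59.33 × 62.12) / (0.7679 × 8.314)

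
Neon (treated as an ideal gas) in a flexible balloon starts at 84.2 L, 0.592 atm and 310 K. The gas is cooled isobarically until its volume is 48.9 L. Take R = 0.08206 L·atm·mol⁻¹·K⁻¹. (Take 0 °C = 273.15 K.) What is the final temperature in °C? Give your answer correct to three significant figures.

T₂ ≈ -93.1 °C

Isobaric, so V/T is constant: P₂ = P₁; T₂ = T₁·(V₂/V₁) = 180.0 K.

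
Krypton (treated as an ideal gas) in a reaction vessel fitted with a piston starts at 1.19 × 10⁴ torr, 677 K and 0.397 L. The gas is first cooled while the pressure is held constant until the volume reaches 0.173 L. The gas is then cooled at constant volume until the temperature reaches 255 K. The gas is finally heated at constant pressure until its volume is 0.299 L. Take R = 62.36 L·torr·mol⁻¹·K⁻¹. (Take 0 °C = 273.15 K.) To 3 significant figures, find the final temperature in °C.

T₄ ≈ 168 °C

Isobaric, so V/T is constant: P₂ = P₁; T₂ = T₁·(V₂/V₁) = 295.0 K.
V constant ⇒ P ∝ T: V₃ = V₂; P₃ = P₂·(T₃/T₂) = 1.029e+04 torr.
P constant ⇒ V ∝ T: P₄ = P₃; T₄ = T₃·(V₄/V₃) = 440.7 K.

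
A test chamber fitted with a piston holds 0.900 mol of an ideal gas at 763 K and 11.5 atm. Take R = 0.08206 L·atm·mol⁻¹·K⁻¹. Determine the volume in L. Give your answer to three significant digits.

V ≈ 4.90 L

PV = nRT ⇒ V = nRT/P = (0.900 × 0.08206 × 763) / 11.5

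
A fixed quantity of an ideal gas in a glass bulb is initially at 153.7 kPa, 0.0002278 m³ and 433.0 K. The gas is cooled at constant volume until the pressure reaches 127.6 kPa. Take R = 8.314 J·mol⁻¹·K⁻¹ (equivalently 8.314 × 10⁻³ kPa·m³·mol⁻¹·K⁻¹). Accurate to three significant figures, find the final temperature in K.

T₂ ≈ 359 K

V constant ⇒ P ∝ T: V₂ = V₁; T₂ = T₁·(P₂/P₁) = 359.5 K.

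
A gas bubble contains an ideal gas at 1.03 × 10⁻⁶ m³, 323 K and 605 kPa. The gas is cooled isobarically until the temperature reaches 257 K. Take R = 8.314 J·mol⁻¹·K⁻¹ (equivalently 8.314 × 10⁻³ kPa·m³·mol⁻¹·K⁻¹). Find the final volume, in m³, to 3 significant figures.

Isobaric, so V/T is constant: P₂ = P₁; V₂ = V₁·(T₂/T₁) = 8.195e-07 m³.

V₂ ≈ 8.20e-07 m³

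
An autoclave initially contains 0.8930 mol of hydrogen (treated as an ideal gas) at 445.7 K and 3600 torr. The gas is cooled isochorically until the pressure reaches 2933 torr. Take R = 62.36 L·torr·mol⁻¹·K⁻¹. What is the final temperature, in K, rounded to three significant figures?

T₂ ≈ 363 K

From PV = nRT: V₁ = nRT₁/P₁ = 6.894 L.
Isochoric, so P/T is constant: V₂ = V₁; T₂ = T₁·(P₂/P₁) = 363.1 K.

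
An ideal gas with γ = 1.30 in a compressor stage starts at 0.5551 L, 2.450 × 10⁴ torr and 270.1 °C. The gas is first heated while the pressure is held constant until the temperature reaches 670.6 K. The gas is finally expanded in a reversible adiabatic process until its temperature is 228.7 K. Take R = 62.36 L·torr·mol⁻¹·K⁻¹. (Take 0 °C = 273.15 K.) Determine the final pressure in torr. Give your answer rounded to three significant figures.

P₃ ≈ 232 torr

Convert: T₁ = 543.2 K.
Isobaric, so V/T is constant: P₂ = P₁; V₂ = V₁·(T₂/T₁) = 0.6852 L.
Adiabatic (γ = 1.30), T V^(γ−1) and P V^γ constant: P₃ = P₂·(T₃/T₂)^(γ/(γ−1)) = 231.5 torr; V₃ = V₂·(T₂/T₃)^(1/(γ−1)) = 24.73 L.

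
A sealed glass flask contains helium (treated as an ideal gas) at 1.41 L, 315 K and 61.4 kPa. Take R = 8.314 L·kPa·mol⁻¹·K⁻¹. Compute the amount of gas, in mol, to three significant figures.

n ≈ 0.0331 mol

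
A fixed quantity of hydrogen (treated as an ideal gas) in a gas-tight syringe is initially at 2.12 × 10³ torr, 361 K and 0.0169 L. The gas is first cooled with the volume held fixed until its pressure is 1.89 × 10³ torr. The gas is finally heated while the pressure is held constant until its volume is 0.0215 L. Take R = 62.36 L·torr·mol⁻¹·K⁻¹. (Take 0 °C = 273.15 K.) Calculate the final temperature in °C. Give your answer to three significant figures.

T₃ ≈ 136 °C

V constant ⇒ P ∝ T: V₂ = V₁; T₂ = T₁·(P₂/P₁) = 321.8 K.
Isobaric, so V/T is constant: P₃ = P₂; T₃ = T₂·(V₃/V₂) = 409.4 K.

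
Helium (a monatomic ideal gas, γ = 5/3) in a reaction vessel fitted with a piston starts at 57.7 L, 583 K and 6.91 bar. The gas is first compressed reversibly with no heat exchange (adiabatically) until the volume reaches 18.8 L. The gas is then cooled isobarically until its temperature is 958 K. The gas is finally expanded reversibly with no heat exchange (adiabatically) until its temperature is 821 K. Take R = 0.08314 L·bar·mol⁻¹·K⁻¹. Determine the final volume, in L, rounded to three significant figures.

V₄ ≈ 18.4 L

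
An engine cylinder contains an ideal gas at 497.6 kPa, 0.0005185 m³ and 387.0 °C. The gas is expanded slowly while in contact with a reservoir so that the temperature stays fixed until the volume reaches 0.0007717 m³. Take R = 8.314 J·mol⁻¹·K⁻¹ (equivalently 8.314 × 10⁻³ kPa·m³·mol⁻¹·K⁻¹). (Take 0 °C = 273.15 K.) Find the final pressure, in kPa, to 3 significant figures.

P₂ ≈ 334 kPa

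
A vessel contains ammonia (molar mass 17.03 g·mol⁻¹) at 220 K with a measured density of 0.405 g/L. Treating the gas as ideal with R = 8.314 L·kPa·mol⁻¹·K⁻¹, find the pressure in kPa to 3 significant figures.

P ≈ 43.5 kPa

ρ = PM/(RT) ⇒ P = ρRT/M = (0.405 × 8.314 × 220.0) / 17.03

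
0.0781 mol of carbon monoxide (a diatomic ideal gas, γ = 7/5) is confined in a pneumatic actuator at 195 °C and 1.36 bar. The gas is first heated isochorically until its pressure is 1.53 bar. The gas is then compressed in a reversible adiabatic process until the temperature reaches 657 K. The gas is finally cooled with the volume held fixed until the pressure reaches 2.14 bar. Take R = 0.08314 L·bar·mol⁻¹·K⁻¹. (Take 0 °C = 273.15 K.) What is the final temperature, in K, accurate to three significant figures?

T₄ ≈ 424 K

Convert: T₁ = 468.1 K.
From PV = nRT: V₁ = nRT₁/P₁ = 2.235 L.
Isochoric, so P/T is constant: V₂ = V₁; T₂ = T₁·(P₂/P₁) = 526.7 K.
Reversible adiabatic, γ = 7/5: P₃ = P₂·(T₃/T₂)^(γ/(γ−1)) = 3.317 bar; V₃ = V₂·(T₂/T₃)^(1/(γ−1)) = 1.286 L.
V constant ⇒ P ∝ T: V₄ = V₃; T₄ = T₃·(P₄/P₃) = 423.8 K.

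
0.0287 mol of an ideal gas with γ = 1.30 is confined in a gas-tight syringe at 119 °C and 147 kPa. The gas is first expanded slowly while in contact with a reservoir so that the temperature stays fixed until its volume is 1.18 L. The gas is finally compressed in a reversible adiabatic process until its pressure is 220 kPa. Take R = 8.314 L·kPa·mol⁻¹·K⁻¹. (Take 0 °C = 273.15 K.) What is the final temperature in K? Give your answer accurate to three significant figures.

Convert: T₁ = 392.1 K.
From PV = nRT: V₁ = nRT₁/P₁ = 0.6365 L.
Isothermal, so P V is constant: T₂ = T₁; P₂ = P₁·(V₁/V₂) = 79.30 kPa.
Adiabatic (γ = 1.30), T V^(γ−1) and P V^γ constant: T₃ = T₂·(P₃/P₂)^((γ−1)/γ) = 496.3 K; V₃ = V₂·(P₂/P₃)^(1/γ) = 0.5383 L.

T₃ ≈ 496 K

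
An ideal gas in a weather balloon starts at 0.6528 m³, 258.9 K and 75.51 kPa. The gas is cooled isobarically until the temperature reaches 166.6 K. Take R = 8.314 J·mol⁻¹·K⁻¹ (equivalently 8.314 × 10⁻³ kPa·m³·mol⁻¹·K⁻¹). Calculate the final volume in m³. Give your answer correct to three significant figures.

Isobaric, so V/T is constant: P₂ = P₁; V₂ = V₁·(T₂/T₁) = 0.4201 m³.

V₂ ≈ 0.420 m³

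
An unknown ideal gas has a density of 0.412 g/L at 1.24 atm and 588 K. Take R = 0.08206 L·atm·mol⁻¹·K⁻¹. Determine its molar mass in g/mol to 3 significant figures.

ρ = PM/(RT) ⇒ M = ρRT/P = (0.412 × 0.08206 × 588.0) / 1.24

M ≈ 16.0 g/mol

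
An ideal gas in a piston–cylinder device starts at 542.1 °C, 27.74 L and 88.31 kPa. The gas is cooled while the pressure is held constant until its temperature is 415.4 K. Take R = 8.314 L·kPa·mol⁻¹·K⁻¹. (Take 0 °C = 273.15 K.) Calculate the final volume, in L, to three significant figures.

Convert: T₁ = 815.2 K.
P constant ⇒ V ∝ T: P₂ = P₁; V₂ = V₁·(T₂/T₁) = 14.13 L.

V₂ ≈ 14.1 L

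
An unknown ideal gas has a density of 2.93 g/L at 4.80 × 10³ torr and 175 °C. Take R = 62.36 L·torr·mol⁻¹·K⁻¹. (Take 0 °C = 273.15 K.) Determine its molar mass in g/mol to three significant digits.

ρ = PM/(RT) ⇒ M = ρRT/P = (2.93 × 62.36 × 448.1) / 4.80e+03

M ≈ 17.1 g/mol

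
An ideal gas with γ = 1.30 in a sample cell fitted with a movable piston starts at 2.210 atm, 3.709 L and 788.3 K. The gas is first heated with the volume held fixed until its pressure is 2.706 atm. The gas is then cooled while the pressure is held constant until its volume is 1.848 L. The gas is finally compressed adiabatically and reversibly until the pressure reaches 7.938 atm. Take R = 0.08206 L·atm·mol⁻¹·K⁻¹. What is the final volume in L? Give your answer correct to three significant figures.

Isochoric, so P/T is constant: V₂ = V₁; T₂ = T₁·(P₂/P₁) = 965.2 K.
Isobaric, so V/T is constant: P₃ = P₂; T₃ = T₂·(V₃/V₂) = 480.9 K.
Reversible adiabatic, γ = 1.30: T₄ = T₃·(P₄/P₃)^((γ−1)/γ) = 616.5 K; V₄ = V₃·(P₃/P₄)^(1/γ) = 0.8076 L.

V₄ ≈ 0.808 L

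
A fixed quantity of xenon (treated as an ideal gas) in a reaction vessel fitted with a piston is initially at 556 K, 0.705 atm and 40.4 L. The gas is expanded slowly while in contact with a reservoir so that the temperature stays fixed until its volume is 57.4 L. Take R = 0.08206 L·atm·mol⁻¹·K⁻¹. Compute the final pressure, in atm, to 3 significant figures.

Isothermal, so P V is constant: T₂ = T₁; P₂ = P₁·(V₁/V₂) = 0.4962 atm.

P₂ ≈ 0.496 atm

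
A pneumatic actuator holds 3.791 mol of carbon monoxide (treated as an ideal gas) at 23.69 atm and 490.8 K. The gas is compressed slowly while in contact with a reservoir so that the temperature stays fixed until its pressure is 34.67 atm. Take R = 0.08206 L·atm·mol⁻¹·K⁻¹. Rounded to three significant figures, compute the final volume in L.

V₂ ≈ 4.40 L

From PV = nRT: V₁ = nRT₁/P₁ = 6.445 L.
T constant ⇒ Boyle's law P V = const: T₂ = T₁; V₂ = V₁·(P₁/P₂) = 4.404 L.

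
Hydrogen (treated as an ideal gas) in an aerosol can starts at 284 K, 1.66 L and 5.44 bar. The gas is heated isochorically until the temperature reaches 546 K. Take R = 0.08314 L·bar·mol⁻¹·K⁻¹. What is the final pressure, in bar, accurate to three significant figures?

Isochoric, so P/T is constant: V₂ = V₁; P₂ = P₁·(T₂/T₁) = 10.46 bar.

P₂ ≈ 10.5 bar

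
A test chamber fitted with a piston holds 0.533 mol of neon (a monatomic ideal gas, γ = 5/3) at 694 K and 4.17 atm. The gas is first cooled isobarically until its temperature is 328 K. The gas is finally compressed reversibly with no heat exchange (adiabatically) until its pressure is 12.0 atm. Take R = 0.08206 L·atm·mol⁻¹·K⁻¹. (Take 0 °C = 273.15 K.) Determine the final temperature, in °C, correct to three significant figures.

From PV = nRT: V₁ = nRT₁/P₁ = 7.279 L.
Isobaric, so V/T is constant: P₂ = P₁; V₂ = V₁·(T₂/T₁) = 3.440 L.
Adiabatic (γ = 5/3), T V^(γ−1) and P V^γ constant: T₃ = T₂·(P₃/P₂)^((γ−1)/γ) = 500.6 K; V₃ = V₂·(P₂/P₃)^(1/γ) = 1.825 L.

T₃ ≈ 227 °C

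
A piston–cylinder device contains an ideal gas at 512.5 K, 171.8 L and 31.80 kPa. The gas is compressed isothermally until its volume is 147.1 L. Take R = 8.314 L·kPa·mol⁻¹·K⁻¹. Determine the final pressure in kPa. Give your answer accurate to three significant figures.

P₂ ≈ 37.1 kPa

T constant ⇒ Boyle's law P V = const: T₂ = T₁; P₂ = P₁·(V₁/V₂) = 37.14 kPa.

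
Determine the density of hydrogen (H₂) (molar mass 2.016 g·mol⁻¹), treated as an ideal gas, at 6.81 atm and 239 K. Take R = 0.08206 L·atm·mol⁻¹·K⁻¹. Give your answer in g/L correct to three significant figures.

ρ ≈ 0.700 g/L

ρ = PM/(RT) = (6.81 × 2.016) / (0.08206 × 239.0)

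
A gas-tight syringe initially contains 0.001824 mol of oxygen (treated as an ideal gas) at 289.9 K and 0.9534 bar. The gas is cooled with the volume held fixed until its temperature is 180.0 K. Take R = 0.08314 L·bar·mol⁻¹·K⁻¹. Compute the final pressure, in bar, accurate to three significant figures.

From PV = nRT: V₁ = nRT₁/P₁ = 0.04611 L.
V constant ⇒ P ∝ T: V₂ = V₁; P₂ = P₁·(T₂/T₁) = 0.5920 bar.

P₂ ≈ 0.592 bar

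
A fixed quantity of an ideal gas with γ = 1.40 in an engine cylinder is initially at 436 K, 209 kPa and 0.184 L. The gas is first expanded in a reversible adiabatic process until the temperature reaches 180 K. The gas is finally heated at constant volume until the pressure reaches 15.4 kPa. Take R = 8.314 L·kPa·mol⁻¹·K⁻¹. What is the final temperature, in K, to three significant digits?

T₃ ≈ 293 K

Adiabatic (γ = 1.40), T V^(γ−1) and P V^γ constant: P₂ = P₁·(T₂/T₁)^(γ/(γ−1)) = 9.449 kPa; V₂ = V₁·(T₁/T₂)^(1/(γ−1)) = 1.680 L.
V constant ⇒ P ∝ T: V₃ = V₂; T₃ = T₂·(P₃/P₂) = 293.4 K.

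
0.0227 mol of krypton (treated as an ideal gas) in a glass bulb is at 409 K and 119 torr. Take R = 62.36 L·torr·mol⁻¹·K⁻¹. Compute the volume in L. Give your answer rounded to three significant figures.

V ≈ 4.87 L

PV = nRT ⇒ V = nRT/P = (0.0227 × 62.36 × 409) / 119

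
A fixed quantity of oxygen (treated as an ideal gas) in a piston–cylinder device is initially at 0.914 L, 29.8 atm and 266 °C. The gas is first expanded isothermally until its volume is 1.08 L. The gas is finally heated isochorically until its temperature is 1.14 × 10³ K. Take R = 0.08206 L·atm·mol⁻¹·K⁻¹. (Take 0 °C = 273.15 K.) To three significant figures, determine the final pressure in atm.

Convert: T₁ = 539.1 K.
Isothermal, so P V is constant: T₂ = T₁; P₂ = P₁·(V₁/V₂) = 25.22 atm.
Isochoric, so P/T is constant: V₃ = V₂; P₃ = P₂·(T₃/T₂) = 53.33 atm.

P₃ ≈ 53.3 atm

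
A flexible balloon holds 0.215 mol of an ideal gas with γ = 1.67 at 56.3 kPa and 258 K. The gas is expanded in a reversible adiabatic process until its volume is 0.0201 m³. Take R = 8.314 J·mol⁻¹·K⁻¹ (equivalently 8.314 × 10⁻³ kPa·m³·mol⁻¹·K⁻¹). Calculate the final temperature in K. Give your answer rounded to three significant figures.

T₂ ≈ 141 K

From PV = nRT: V₁ = nRT₁/P₁ = 0.008191 m³.
Adiabatic (γ = 1.67), T V^(γ−1) and P V^γ constant: T₂ = T₁·(V₁/V₂)^(γ−1) = 141.4 K; P₂ = P₁·(V₁/V₂)^γ = 12.57 kPa.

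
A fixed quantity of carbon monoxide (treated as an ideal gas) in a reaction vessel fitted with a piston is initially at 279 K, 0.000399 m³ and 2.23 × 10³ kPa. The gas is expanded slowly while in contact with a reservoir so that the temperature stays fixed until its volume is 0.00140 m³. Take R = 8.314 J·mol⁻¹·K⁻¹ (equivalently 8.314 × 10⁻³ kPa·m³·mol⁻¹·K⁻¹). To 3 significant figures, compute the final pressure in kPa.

T constant ⇒ Boyle's law P V = const: T₂ = T₁; P₂ = P₁·(V₁/V₂) = 635.5 kPa.

P₂ ≈ 636 kPa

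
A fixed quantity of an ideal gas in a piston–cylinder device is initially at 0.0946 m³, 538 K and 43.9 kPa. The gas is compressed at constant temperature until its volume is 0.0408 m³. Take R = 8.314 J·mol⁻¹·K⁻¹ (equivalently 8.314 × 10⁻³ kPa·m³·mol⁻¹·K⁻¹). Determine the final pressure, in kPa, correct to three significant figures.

P₂ ≈ 102 kPa

T constant ⇒ Boyle's law P V = const: T₂ = T₁; P₂ = P₁·(V₁/V₂) = 101.8 kPa.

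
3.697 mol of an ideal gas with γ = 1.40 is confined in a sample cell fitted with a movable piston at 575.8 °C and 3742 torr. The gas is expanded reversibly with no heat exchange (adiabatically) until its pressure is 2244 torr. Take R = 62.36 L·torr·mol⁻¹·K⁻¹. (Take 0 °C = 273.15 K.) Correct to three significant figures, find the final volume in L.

Convert: T₁ = 848.9 K.
From PV = nRT: V₁ = nRT₁/P₁ = 52.30 L.
Adiabatic (γ = 1.40), T V^(γ−1) and P V^γ constant: T₂ = T₁·(P₂/P₁)^((γ−1)/γ) = 733.6 K; V₂ = V₁·(P₁/P₂)^(1/γ) = 75.36 L.

V₂ ≈ 75.4 L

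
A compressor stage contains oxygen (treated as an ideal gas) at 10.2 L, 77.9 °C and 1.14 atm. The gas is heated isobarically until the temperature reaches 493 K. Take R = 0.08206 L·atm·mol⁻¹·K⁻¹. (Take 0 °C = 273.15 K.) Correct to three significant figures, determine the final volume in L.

Convert: T₁ = 351.0 K.
Isobaric, so V/T is constant: P₂ = P₁; V₂ = V₁·(T₂/T₁) = 14.32 L.

V₂ ≈ 14.3 L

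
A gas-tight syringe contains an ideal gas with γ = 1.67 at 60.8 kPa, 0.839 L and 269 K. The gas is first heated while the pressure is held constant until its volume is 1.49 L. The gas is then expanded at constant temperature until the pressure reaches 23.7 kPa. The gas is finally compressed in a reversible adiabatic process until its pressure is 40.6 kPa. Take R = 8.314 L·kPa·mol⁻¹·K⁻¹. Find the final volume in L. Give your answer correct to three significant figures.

V₄ ≈ 2.77 L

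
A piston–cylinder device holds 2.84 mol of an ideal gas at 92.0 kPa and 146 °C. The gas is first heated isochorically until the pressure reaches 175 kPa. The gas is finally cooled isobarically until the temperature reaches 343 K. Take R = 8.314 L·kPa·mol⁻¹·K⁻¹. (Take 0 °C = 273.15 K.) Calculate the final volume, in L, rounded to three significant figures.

V₃ ≈ 46.3 L

Convert: T₁ = 419.1 K.
From PV = nRT: V₁ = nRT₁/P₁ = 107.6 L.
Isochoric, so P/T is constant: V₂ = V₁; T₂ = T₁·(P₂/P₁) = 797.3 K.
Isobaric, so V/T is constant: P₃ = P₂; V₃ = V₂·(T₃/T₂) = 46.28 L.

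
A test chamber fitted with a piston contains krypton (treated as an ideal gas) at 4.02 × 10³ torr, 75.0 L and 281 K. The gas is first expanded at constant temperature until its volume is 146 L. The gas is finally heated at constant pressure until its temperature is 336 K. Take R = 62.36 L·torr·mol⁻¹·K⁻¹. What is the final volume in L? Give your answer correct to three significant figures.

V₃ ≈ 175 L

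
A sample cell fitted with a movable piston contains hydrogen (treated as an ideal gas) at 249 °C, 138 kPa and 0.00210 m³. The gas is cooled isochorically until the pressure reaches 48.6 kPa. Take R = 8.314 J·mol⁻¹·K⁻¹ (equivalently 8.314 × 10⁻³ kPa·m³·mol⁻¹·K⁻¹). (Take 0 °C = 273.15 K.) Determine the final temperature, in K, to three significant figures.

T₂ ≈ 184 K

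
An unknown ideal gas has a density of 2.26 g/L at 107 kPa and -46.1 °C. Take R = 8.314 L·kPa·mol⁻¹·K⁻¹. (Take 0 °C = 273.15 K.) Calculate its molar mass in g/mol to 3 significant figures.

ρ = PM/(RT) ⇒ M = ρRT/P = (2.26 × 8.314 × 227.0) / 107

M ≈ 39.9 g/mol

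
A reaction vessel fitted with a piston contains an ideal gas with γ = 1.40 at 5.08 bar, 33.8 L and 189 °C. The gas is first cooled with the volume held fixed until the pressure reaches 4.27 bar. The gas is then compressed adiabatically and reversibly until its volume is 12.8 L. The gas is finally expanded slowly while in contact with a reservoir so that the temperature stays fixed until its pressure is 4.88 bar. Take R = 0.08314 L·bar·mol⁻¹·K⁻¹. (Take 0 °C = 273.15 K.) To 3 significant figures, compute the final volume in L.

Convert: T₁ = 462.1 K.
Isochoric, so P/T is constant: V₂ = V₁; T₂ = T₁·(P₂/P₁) = 388.5 K.
Adiabatic (γ = 1.40), T V^(γ−1) and P V^γ constant: T₃ = T₂·(V₂/V₃)^(γ−1) = 572.8 K; P₃ = P₂·(V₂/V₃)^γ = 16.63 bar.
T constant ⇒ Boyle's law P V = const: T₄ = T₃; V₄ = V₃·(P₃/P₄) = 43.61 L.

V₄ ≈ 43.6 L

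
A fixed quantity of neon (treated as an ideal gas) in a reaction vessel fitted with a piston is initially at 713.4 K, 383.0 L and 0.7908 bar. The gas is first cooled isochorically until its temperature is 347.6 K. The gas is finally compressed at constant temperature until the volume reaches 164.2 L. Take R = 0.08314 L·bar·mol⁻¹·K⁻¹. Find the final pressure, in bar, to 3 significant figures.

P₃ ≈ 0.899 bar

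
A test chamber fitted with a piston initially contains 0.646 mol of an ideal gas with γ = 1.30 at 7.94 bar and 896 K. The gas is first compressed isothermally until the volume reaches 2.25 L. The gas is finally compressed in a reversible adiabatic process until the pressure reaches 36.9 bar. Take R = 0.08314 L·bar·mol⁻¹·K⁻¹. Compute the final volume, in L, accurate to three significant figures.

From PV = nRT: V₁ = nRT₁/P₁ = 6.061 L.
T constant ⇒ Boyle's law P V = const: T₂ = T₁; P₂ = P₁·(V₁/V₂) = 21.39 bar.
Reversible adiabatic, γ = 1.30: T₃ = T₂·(P₃/P₂)^((γ−1)/γ) = 1016 K; V₃ = V₂·(P₂/P₃)^(1/γ) = 1.479 L.

V₃ ≈ 1.48 L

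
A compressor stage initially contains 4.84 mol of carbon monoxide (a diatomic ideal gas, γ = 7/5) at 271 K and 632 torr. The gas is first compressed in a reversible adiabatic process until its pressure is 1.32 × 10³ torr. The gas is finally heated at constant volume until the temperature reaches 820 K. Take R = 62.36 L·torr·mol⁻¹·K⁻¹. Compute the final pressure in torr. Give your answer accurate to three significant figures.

P₃ ≈ 3.24e+03 torr

From PV = nRT: V₁ = nRT₁/P₁ = 129.4 L.
Adiabatic (γ = 7/5), T V^(γ−1) and P V^γ constant: T₂ = T₁·(P₂/P₁)^((γ−1)/γ) = 334.5 K; V₂ = V₁·(P₁/P₂)^(1/γ) = 76.48 L.
Isochoric, so P/T is constant: V₃ = V₂; P₃ = P₂·(T₃/T₂) = 3236 torr.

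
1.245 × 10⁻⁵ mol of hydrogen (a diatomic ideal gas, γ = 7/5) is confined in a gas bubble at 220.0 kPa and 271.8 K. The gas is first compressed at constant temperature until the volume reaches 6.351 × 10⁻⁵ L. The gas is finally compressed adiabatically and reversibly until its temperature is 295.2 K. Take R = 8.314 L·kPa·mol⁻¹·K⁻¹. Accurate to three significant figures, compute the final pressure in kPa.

From PV = nRT: V₁ = nRT₁/P₁ = 0.0001279 L.
T constant ⇒ Boyle's law P V = const: T₂ = T₁; P₂ = P₁·(V₁/V₂) = 443.0 kPa.
Reversible adiabatic, γ = 7/5: P₃ = P₂·(T₃/T₂)^(γ/(γ−1)) = 591.5 kPa; V₃ = V₂·(T₂/T₃)^(1/(γ−1)) = 5.166e-05 L.

P₃ ≈ 591 kPa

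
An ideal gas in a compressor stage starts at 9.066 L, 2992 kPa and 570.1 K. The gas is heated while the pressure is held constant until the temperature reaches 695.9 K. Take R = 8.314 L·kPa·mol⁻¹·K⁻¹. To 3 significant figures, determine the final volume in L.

V₂ ≈ 11.1 L

Isobaric, so V/T is constant: P₂ = P₁; V₂ = V₁·(T₂/T₁) = 11.07 L.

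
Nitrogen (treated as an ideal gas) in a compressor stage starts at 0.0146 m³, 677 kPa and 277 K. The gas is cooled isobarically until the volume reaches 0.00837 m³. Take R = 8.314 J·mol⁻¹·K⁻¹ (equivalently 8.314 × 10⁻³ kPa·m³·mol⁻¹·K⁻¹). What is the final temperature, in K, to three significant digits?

Isobaric, so V/T is constant: P₂ = P₁; T₂ = T₁·(V₂/V₁) = 158.8 K.

T₂ ≈ 159 K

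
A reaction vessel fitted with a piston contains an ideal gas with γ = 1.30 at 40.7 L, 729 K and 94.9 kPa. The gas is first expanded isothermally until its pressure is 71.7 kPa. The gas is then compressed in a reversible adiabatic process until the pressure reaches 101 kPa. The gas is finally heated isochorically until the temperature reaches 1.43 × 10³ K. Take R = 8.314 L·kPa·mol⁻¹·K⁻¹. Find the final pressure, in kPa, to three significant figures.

Isothermal, so P V is constant: T₂ = T₁; V₂ = V₁·(P₁/P₂) = 53.87 L.
Adiabatic (γ = 1.30), T V^(γ−1) and P V^γ constant: T₃ = T₂·(P₃/P₂)^((γ−1)/γ) = 789.0 K; V₃ = V₂·(P₂/P₃)^(1/γ) = 41.39 L.
V constant ⇒ P ∝ T: V₄ = V₃; P₄ = P₃·(T₄/T₃) = 183.1 kPa.

P₄ ≈ 183 kPa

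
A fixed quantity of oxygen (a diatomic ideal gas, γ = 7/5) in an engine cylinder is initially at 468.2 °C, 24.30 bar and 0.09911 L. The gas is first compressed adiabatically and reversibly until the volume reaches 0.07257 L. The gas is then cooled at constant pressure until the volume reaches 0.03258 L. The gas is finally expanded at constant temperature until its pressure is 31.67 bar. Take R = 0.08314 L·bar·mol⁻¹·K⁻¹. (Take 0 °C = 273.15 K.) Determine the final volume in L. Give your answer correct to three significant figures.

V₄ ≈ 0.0387 L

Convert: T₁ = 741.3 K.
Adiabatic (γ = 7/5), T V^(γ−1) and P V^γ constant: T₂ = T₁·(V₁/V₂)^(γ−1) = 839.8 K; P₂ = P₁·(V₁/V₂)^γ = 37.59 bar.
P constant ⇒ V ∝ T: P₃ = P₂; T₃ = T₂·(V₃/V₂) = 377.0 K.
T constant ⇒ Boyle's law P V = const: T₄ = T₃; V₄ = V₃·(P₃/P₄) = 0.03867 L.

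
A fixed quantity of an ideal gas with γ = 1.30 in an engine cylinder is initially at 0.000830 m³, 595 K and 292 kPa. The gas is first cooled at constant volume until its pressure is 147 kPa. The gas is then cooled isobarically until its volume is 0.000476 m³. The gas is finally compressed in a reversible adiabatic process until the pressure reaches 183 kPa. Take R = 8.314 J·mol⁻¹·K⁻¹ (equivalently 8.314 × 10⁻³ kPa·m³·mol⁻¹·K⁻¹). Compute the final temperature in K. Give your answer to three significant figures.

T₄ ≈ 181 K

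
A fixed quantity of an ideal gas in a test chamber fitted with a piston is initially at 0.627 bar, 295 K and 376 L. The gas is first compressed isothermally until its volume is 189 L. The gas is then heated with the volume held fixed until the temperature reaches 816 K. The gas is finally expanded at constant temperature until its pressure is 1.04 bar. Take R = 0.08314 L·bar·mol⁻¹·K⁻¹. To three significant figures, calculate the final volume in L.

T constant ⇒ Boyle's law P V = const: T₂ = T₁; P₂ = P₁·(V₁/V₂) = 1.247 bar.
Isochoric, so P/T is constant: V₃ = V₂; P₃ = P₂·(T₃/T₂) = 3.450 bar.
Isothermal, so P V is constant: T₄ = T₃; V₄ = V₃·(P₃/P₄) = 627.0 L.

V₄ ≈ 627 L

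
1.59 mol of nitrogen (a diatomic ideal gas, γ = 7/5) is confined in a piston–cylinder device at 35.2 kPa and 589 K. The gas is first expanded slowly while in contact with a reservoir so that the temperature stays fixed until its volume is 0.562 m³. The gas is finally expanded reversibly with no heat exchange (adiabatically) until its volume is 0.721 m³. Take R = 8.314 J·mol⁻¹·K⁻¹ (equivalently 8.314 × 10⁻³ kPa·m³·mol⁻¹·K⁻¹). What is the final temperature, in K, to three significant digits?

T₃ ≈ 533 K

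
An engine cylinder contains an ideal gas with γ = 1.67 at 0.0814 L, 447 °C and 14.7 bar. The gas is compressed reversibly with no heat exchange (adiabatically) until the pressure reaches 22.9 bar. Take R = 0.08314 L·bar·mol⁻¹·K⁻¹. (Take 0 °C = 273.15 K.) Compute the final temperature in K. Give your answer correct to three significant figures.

Convert: T₁ = 720.1 K.
Adiabatic (γ = 1.67), T V^(γ−1) and P V^γ constant: T₂ = T₁·(P₂/P₁)^((γ−1)/γ) = 860.3 K; V₂ = V₁·(P₁/P₂)^(1/γ) = 0.06242 L.

T₂ ≈ 860 K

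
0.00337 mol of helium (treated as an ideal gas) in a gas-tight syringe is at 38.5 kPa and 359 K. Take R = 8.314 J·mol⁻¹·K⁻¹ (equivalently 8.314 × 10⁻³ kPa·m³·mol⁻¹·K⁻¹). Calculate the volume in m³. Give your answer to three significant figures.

PV = nRT ⇒ V = nRT/P = (0.00337 × 8.314 × 10⁻³ × 359) / 38.5

V ≈ 0.000261 m³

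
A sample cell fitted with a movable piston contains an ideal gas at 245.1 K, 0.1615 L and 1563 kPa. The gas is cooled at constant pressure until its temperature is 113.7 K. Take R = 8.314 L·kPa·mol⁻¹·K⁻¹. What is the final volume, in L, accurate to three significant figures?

Isobaric, so V/T is constant: P₂ = P₁; V₂ = V₁·(T₂/T₁) = 0.07492 L.

V₂ ≈ 0.0749 L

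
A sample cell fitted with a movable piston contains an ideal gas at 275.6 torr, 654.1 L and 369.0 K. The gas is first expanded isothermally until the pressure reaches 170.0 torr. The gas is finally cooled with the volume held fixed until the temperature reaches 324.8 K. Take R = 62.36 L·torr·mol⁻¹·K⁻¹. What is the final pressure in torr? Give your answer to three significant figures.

Isothermal, so P V is constant: T₂ = T₁; V₂ = V₁·(P₁/P₂) = 1060 L.
V constant ⇒ P ∝ T: V₃ = V₂; P₃ = P₂·(T₃/T₂) = 149.6 torr.

P₃ ≈ 150 torr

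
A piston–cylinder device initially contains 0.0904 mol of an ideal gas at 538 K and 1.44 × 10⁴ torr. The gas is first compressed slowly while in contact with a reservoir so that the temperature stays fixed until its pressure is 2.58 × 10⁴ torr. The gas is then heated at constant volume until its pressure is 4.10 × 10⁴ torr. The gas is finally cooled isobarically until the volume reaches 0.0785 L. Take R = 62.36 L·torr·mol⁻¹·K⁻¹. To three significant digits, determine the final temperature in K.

T₄ ≈ 571 K

From PV = nRT: V₁ = nRT₁/P₁ = 0.2106 L.
Isothermal, so P V is constant: T₂ = T₁; V₂ = V₁·(P₁/P₂) = 0.1176 L.
V constant ⇒ P ∝ T: V₃ = V₂; T₃ = T₂·(P₃/P₂) = 855.0 K.
Isobaric, so V/T is constant: P₄ = P₃; T₄ = T₃·(V₄/V₃) = 570.9 K.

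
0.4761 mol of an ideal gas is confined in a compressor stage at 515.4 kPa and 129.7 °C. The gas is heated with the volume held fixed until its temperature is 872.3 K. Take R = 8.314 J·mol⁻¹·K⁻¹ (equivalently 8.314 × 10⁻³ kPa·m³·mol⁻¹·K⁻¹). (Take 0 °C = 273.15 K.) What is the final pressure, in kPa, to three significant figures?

P₂ ≈ 1.12e+03 kPa

Convert: T₁ = 402.8 K.
From PV = nRT: V₁ = nRT₁/P₁ = 0.003094 m³.
Isochoric, so P/T is constant: V₂ = V₁; P₂ = P₁·(T₂/T₁) = 1116 kPa.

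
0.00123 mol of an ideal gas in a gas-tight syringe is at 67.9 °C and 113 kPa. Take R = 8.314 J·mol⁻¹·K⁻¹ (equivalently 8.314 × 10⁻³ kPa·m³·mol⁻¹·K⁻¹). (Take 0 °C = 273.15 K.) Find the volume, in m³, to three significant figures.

V ≈ 3.09e-05 m³

Convert: T = 341.05 K.
PV = nRT ⇒ V = nRT/P = (0.00123 × 8.314 × 10⁻³ × 341.05) / 113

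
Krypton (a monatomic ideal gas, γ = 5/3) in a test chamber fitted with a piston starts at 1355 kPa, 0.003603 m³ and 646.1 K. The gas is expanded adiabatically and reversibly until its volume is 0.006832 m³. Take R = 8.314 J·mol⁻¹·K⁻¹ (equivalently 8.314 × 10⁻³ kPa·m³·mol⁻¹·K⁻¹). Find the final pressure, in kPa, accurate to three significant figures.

P₂ ≈ 466 kPa

Reversible adiabatic, γ = 5/3: T₂ = T₁·(V₁/V₂)^(γ−1) = 421.7 K; P₂ = P₁·(V₁/V₂)^γ = 466.4 kPa.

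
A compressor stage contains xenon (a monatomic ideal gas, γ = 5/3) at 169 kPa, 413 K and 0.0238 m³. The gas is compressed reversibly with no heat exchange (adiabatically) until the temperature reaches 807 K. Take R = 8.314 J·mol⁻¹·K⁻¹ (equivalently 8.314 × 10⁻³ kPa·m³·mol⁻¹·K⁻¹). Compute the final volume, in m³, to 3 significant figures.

Adiabatic (γ = 5/3), T V^(γ−1) and P V^γ constant: P₂ = P₁·(T₂/T₁)^(γ/(γ−1)) = 902.0 kPa; V₂ = V₁·(T₁/T₂)^(1/(γ−1)) = 0.008713 m³.

V₂ ≈ 0.00871 m³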